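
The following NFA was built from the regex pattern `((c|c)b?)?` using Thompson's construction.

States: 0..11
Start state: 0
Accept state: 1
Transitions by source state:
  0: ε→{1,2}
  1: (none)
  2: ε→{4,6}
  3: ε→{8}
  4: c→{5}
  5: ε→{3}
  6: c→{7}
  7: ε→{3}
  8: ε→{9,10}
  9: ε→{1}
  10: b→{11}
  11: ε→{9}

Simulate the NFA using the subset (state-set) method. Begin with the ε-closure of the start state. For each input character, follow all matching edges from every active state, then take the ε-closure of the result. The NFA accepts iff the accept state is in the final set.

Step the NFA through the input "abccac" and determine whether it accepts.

initial (ε-close {0}): {0,1,2,4,6}
'a' @ 1: {}  — no active states
rest 'bccac' ignored (set empty)
final: {}; accept 1 not in set

Answer: REJECT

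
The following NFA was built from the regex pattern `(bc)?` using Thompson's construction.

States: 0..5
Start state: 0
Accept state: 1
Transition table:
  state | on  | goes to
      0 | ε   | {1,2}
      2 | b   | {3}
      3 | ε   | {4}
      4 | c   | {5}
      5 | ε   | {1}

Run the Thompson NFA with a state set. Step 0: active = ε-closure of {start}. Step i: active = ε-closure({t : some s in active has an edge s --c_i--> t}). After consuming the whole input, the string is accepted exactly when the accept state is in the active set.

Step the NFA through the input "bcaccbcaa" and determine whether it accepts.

Answer: REJECT

Steps:
initial (ε-close {0}): {0,1,2}
'b' @ 1: {3,4}
'c' @ 2: {1,5}  (accept∈set)
'a' @ 3: {}  — state set empty
rest 'ccbcaa' ignored (set empty)
after full input: {}  (accept=1 not in)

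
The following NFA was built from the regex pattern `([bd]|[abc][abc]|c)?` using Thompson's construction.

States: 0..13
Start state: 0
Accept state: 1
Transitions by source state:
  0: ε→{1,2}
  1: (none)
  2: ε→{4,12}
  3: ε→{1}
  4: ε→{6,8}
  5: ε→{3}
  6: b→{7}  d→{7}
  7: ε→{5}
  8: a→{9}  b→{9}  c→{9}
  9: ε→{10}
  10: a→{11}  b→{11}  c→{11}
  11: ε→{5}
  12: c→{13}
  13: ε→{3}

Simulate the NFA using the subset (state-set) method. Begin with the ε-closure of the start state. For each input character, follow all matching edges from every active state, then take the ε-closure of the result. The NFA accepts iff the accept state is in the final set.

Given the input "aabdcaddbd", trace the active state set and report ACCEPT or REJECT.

S₀ = ε-closure({0}) = {0,1,2,4,6,8,12}
'a' @ 1: {9,10}
'a' @ 2: {1,3,5,11}  (accept∈set)
'b' @ 3: {}  — state set empty
rest 'dcaddbd' ignored (set empty)
after full input: {}  (accept=1 not in)

Answer: REJECT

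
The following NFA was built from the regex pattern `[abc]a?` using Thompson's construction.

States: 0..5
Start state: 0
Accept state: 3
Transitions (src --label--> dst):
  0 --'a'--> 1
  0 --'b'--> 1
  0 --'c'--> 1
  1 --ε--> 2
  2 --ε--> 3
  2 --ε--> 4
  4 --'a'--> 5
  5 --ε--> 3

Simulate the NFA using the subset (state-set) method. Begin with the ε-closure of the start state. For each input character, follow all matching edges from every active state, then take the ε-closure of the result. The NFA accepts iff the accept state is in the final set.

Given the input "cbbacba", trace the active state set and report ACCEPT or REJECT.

Answer: REJECT

Steps:
initial (ε-close {0}): {0}
'c' @ 1: {1,2,3,4}  ✓accept
'b' @ 2: {}  — dead — no transitions
rest 'bacba' ignored (set empty)
end set {} — state 3 not in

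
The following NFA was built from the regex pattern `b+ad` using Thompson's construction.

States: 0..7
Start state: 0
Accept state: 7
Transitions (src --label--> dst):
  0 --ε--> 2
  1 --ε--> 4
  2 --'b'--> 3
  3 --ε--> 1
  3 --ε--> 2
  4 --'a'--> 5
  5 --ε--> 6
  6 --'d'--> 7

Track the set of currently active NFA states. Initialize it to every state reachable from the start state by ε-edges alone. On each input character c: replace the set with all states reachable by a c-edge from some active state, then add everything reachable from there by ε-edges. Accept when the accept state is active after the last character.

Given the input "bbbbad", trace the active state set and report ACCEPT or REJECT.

start: ε-closure({0}) = {0,2}
'b' @ 1: {1,2,3,4}
'b' @ 2: {1,2,3,4}
'b' @ 3: {1,2,3,4}
'b' @ 4: {1,2,3,4}
'a' @ 5: {5,6}
'd' @ 6: {7}  ✓accept
end set {7} — state 7 in

Answer: ACCEPT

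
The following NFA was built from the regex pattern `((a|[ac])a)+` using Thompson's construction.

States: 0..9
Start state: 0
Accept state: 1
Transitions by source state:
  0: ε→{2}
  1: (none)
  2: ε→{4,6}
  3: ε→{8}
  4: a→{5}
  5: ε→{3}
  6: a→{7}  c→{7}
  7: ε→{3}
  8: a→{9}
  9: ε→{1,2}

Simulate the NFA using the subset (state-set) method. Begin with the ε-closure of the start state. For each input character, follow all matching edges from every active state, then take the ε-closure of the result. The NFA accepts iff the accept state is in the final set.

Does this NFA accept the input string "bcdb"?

Answer: REJECT

Trace:
initial (ε-close {0}): {0,2,4,6}
'b' @ 1: {}  — no active states
rest 'cdb' ignored (set empty)
final: {}; accept 1 not in set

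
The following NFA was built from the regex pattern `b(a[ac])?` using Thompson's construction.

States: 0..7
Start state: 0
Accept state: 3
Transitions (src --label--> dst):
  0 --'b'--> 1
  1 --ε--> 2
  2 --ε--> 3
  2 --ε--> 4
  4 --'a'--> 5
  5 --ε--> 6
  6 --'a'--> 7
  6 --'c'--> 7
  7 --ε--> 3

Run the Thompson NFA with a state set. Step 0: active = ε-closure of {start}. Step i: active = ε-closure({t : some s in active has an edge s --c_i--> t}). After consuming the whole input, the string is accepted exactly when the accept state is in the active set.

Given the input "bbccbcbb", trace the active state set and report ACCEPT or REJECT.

start: ε-closure({0}) = {0}
'b' @ 1: {1,2,3,4}  [accepting]
'b' @ 2: {}  — state set empty
rest 'ccbcbb' ignored (set empty)
after full input: {}  (accept=3 not in)

Answer: REJECT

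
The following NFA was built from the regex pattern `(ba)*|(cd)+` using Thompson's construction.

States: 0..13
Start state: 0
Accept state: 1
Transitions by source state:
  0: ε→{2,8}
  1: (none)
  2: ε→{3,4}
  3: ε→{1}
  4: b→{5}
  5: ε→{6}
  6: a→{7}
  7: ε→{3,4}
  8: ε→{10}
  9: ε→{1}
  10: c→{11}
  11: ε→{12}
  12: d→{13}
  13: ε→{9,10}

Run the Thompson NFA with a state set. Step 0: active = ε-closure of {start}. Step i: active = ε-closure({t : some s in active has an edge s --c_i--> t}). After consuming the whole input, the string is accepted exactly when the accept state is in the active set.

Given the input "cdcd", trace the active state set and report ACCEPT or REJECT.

initial (ε-close {0}): {0,1,2,3,4,8,10}
'c' @ 1: {11,12}
'd' @ 2: {1,9,10,13}  (accept∈set)
'c' @ 3: {11,12}
'd' @ 4: {1,9,10,13}  (accept∈set)
after full input: {1,9,10,13}  (accept=1 in)

Answer: ACCEPT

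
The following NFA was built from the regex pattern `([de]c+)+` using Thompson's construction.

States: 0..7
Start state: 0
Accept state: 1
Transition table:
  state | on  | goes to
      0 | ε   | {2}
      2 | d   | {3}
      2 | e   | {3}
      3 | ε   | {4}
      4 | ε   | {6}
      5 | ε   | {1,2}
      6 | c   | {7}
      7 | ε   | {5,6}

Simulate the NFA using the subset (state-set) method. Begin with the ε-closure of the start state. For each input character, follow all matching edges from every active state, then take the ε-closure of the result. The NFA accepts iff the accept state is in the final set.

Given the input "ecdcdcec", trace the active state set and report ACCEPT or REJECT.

Answer: ACCEPT

Steps:
S₀ = ε-closure({0}) = {0,2}
'e' @ 1: {3,4,6}
'c' @ 2: {1,2,5,6,7}  (accept∈set)
'd' @ 3: {3,4,6}
'c' @ 4: {1,2,5,6,7}  (accept∈set)
'd' @ 5: {3,4,6}
'c' @ 6: {1,2,5,6,7}  (accept∈set)
'e' @ 7: {3,4,6}
'c' @ 8: {1,2,5,6,7}  (accept∈set)
end set {1,2,5,6,7} — state 1 in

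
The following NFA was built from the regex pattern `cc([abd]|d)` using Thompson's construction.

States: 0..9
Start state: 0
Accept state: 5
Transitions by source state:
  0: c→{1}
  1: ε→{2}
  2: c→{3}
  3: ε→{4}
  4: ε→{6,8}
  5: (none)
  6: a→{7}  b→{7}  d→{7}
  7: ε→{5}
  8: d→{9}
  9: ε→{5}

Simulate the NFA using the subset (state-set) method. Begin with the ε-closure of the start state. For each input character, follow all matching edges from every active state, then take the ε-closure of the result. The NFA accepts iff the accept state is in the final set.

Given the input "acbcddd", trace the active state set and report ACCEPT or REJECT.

Answer: REJECT

Trace:
start: ε-closure({0}) = {0}
'a' @ 1: {}  — dead — no transitions
rest 'cbcddd' ignored (set empty)
final: {}; accept 5 not in set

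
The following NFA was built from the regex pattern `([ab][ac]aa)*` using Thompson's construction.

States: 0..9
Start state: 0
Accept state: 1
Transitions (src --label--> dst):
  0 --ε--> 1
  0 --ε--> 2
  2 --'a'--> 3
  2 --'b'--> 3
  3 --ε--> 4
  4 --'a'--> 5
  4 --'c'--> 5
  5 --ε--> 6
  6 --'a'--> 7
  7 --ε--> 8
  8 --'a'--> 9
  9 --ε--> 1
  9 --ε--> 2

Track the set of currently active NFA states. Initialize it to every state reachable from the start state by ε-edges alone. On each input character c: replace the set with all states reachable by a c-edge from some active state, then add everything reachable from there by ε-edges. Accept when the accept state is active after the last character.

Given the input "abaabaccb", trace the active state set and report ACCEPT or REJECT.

Answer: REJECT

Trace:
S₀ = ε-closure({0}) = {0,1,2}
'a' @ 1: {3,4}
'b' @ 2: {}  — state set empty
rest 'aabaccb' ignored (set empty)
end set {} — state 1 not in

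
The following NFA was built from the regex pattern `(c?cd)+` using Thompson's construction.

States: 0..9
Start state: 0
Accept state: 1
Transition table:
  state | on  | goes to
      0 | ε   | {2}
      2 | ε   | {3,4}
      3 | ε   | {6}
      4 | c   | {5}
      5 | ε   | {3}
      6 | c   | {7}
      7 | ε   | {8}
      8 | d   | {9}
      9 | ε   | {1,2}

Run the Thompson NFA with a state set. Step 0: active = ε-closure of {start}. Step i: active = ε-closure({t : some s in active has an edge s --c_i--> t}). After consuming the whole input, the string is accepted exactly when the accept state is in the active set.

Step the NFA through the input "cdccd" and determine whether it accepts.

Answer: ACCEPT

Derivation:
initial (ε-close {0}): {0,2,3,4,6}
'c' @ 1: {3,5,6,7,8}
'd' @ 2: {1,2,3,4,6,9}  [accepting]
'c' @ 3: {3,5,6,7,8}
'c' @ 4: {7,8}
'd' @ 5: {1,2,3,4,6,9}  [accepting]
end set {1,2,3,4,6,9} — state 1 in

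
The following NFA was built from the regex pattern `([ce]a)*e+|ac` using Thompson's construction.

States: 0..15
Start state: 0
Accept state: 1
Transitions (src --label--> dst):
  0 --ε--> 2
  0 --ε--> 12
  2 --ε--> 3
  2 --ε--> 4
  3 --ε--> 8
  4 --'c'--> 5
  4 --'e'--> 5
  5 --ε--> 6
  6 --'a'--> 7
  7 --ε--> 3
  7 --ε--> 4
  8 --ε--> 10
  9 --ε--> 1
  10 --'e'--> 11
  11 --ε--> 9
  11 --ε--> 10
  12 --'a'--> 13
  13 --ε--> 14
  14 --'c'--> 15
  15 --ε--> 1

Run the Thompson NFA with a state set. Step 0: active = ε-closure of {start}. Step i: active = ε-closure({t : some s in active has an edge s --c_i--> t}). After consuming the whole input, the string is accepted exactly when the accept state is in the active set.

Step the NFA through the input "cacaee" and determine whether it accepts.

Answer: ACCEPT

Steps:
start: ε-closure({0}) = {0,2,3,4,8,10,12}
'c' @ 1: {5,6}
'a' @ 2: {3,4,7,8,10}
'c' @ 3: {5,6}
'a' @ 4: {3,4,7,8,10}
'e' @ 5: {1,5,6,9,10,11}  ✓accept
'e' @ 6: {1,9,10,11}  ✓accept
after full input: {1,9,10,11}  (accept=1 in)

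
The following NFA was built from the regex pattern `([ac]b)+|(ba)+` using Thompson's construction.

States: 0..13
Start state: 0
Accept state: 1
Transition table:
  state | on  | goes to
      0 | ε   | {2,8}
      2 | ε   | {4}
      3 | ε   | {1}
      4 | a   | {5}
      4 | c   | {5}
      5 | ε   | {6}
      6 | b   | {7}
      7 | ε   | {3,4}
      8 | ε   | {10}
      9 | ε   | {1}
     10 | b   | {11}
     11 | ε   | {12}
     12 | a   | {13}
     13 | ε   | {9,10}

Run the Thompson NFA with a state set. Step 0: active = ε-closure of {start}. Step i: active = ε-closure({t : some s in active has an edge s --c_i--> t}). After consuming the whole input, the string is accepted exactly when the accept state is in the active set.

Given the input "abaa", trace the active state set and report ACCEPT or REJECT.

Answer: REJECT

Trace:
start: ε-closure({0}) = {0,2,4,8,10}
'a' @ 1: {5,6}
'b' @ 2: {1,3,4,7}  ✓accept
'a' @ 3: {5,6}
'a' @ 4: {}  — dead — no transitions
final: {}; accept 1 not in set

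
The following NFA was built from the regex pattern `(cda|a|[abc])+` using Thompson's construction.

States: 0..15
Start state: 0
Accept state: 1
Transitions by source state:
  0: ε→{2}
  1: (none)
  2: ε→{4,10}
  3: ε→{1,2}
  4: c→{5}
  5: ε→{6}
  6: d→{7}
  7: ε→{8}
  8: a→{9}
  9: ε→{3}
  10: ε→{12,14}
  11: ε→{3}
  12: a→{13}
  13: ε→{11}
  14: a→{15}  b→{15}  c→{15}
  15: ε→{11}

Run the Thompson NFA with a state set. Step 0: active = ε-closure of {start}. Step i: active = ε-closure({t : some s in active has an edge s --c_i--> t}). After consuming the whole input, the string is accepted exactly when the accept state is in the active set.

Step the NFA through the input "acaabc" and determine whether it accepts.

Answer: ACCEPT

Derivation:
initial (ε-close {0}): {0,2,4,10,12,14}
'a' @ 1: {1,2,3,4,10,11,12,13,14,15}  [accepting]
'c' @ 2: {1,2,3,4,5,6,10,11,12,14,15}  [accepting]
'a' @ 3: {1,2,3,4,10,11,12,13,14,15}  [accepting]
'a' @ 4: {1,2,3,4,10,11,12,13,14,15}  [accepting]
'b' @ 5: {1,2,3,4,10,11,12,14,15}  [accepting]
'c' @ 6: {1,2,3,4,5,6,10,11,12,14,15}  [accepting]
after full input: {1,2,3,4,5,6,10,11,12,14,15}  (accept=1 in)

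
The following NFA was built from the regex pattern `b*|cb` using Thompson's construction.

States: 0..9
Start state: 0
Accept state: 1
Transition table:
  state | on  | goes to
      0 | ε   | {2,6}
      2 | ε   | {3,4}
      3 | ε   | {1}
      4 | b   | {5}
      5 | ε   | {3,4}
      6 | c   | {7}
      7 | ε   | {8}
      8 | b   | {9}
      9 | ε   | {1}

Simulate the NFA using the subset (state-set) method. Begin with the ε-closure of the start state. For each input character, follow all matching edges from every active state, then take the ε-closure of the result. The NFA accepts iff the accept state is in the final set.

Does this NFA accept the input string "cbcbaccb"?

S₀ = ε-closure({0}) = {0,1,2,3,4,6}
'c' @ 1: {7,8}
'b' @ 2: {1,9}  [accepting]
'c' @ 3: {}  — no active states
rest 'baccb' ignored (set empty)
end set {} — state 1 not in

Answer: REJECT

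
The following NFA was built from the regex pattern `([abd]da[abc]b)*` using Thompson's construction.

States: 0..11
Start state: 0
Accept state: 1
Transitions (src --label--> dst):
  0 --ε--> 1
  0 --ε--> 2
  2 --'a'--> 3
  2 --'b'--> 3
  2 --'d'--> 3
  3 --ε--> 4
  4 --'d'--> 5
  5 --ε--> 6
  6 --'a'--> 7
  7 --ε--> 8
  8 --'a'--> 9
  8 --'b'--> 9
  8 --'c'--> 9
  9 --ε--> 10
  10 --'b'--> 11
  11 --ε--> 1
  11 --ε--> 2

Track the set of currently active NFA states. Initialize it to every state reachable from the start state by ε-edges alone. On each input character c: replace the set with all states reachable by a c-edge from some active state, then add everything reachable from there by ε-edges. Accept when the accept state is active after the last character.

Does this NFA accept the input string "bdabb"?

S₀ = ε-closure({0}) = {0,1,2}
'b' @ 1: {3,4}
'd' @ 2: {5,6}
'a' @ 3: {7,8}
'b' @ 4: {9,10}
'b' @ 5: {1,2,11}  (accept∈set)
final: {1,2,11}; accept 1 in set

Answer: ACCEPT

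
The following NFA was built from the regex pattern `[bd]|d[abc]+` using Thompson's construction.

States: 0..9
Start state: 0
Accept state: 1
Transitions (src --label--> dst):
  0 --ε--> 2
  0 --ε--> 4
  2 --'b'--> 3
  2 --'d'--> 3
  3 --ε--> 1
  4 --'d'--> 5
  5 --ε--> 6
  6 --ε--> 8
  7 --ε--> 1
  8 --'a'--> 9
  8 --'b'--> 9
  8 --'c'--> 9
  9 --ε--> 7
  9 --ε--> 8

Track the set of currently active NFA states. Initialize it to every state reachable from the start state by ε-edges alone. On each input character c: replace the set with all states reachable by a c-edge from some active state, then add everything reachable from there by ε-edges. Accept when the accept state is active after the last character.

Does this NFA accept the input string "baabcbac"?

Answer: REJECT

Steps:
start: ε-closure({0}) = {0,2,4}
'b' @ 1: {1,3}  [accepting]
'a' @ 2: {}  — dead — no transitions
rest 'abcbac' ignored (set empty)
after full input: {}  (accept=1 not in)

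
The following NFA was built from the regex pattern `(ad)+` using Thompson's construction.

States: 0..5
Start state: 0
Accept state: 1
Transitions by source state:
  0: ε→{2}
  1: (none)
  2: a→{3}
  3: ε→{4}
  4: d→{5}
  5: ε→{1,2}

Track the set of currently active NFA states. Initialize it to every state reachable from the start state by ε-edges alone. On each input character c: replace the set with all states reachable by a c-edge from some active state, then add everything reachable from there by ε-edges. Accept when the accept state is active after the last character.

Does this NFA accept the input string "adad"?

initial (ε-close {0}): {0,2}
'a' @ 1: {3,4}
'd' @ 2: {1,2,5}  ✓accept
'a' @ 3: {3,4}
'd' @ 4: {1,2,5}  ✓accept
end set {1,2,5} — state 1 in

Answer: ACCEPT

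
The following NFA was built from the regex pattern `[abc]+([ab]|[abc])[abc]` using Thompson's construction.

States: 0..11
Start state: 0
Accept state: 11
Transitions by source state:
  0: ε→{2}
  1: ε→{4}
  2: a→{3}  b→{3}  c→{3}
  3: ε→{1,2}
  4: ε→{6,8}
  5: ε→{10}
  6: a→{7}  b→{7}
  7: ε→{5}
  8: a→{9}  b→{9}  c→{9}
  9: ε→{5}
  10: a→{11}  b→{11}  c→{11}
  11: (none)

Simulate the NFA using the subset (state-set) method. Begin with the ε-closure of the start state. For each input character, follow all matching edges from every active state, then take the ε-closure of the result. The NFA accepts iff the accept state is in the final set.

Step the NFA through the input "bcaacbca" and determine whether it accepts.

Answer: ACCEPT

Trace:
initial (ε-close {0}): {0,2}
'b' @ 1: {1,2,3,4,6,8}
'c' @ 2: {1,2,3,4,5,6,8,9,10}
'a' @ 3: {1,2,3,4,5,6,7,8,9,10,11}  (accept∈set)
'a' @ 4: {1,2,3,4,5,6,7,8,9,10,11}  (accept∈set)
'c' @ 5: {1,2,3,4,5,6,8,9,10,11}  (accept∈set)
'b' @ 6: {1,2,3,4,5,6,7,8,9,10,11}  (accept∈set)
'c' @ 7: {1,2,3,4,5,6,8,9,10,11}  (accept∈set)
'a' @ 8: {1,2,3,4,5,6,7,8,9,10,11}  (accept∈set)
final: {1,2,3,4,5,6,7,8,9,10,11}; accept 11 in set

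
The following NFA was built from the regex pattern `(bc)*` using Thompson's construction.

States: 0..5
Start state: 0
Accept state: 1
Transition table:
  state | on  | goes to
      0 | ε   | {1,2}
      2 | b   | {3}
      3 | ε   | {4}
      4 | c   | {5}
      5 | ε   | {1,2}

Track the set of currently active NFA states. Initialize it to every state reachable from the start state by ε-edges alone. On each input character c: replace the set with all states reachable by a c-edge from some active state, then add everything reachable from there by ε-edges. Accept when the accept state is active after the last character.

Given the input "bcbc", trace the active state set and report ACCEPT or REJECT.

start: ε-closure({0}) = {0,1,2}
'b' @ 1: {3,4}
'c' @ 2: {1,2,5}  (accept∈set)
'b' @ 3: {3,4}
'c' @ 4: {1,2,5}  (accept∈set)
final: {1,2,5}; accept 1 in set

Answer: ACCEPT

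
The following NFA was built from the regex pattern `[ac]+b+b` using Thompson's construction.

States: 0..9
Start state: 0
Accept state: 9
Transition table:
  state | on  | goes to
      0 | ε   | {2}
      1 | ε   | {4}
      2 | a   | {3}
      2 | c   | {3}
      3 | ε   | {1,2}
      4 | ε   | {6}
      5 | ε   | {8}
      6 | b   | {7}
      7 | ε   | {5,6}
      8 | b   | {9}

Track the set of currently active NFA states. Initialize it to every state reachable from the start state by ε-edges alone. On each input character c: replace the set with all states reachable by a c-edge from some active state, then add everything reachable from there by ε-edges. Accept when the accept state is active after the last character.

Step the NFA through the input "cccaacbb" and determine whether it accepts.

initial (ε-close {0}): {0,2}
'c' @ 1: {1,2,3,4,6}
'c' @ 2: {1,2,3,4,6}
'c' @ 3: {1,2,3,4,6}
'a' @ 4: {1,2,3,4,6}
'a' @ 5: {1,2,3,4,6}
'c' @ 6: {1,2,3,4,6}
'b' @ 7: {5,6,7,8}
'b' @ 8: {5,6,7,8,9}  ✓accept
end set {5,6,7,8,9} — state 9 in

Answer: ACCEPT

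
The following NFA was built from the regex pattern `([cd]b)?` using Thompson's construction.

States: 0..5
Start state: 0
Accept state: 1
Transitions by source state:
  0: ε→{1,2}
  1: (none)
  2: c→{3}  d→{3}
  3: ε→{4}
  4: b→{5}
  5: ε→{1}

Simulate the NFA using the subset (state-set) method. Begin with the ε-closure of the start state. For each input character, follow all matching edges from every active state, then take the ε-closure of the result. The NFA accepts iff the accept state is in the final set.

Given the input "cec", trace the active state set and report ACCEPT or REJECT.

Answer: REJECT

Derivation:
initial (ε-close {0}): {0,1,2}
'c' @ 1: {3,4}
'e' @ 2: {}  — state set empty
rest 'c' ignored (set empty)
final: {}; accept 1 not in set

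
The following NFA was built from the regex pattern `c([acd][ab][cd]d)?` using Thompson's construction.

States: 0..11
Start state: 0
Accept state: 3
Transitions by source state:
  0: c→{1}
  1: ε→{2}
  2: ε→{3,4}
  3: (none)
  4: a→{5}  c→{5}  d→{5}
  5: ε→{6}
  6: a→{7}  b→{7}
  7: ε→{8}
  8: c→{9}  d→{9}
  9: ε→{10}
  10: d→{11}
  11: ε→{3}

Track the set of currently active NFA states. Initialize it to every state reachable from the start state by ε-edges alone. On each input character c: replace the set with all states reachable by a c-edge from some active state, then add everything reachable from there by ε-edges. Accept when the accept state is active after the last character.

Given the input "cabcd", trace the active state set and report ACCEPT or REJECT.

S₀ = ε-closure({0}) = {0}
'c' @ 1: {1,2,3,4}  [accepting]
'a' @ 2: {5,6}
'b' @ 3: {7,8}
'c' @ 4: {9,10}
'd' @ 5: {3,11}  [accepting]
after full input: {3,11}  (accept=3 in)

Answer: ACCEPT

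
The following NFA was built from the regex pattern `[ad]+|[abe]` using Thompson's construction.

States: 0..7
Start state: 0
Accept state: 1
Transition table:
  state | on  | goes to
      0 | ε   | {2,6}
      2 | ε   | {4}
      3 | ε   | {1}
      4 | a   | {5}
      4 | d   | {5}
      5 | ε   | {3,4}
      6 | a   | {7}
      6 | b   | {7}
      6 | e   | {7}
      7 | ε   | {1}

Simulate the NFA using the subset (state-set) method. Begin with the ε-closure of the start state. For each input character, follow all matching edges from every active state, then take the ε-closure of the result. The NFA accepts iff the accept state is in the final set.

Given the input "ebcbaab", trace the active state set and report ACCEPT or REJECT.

Answer: REJECT

Steps:
S₀ = ε-closure({0}) = {0,2,4,6}
'e' @ 1: {1,7}  [accepting]
'b' @ 2: {}  — state set empty
rest 'cbaab' ignored (set empty)
final: {}; accept 1 not in set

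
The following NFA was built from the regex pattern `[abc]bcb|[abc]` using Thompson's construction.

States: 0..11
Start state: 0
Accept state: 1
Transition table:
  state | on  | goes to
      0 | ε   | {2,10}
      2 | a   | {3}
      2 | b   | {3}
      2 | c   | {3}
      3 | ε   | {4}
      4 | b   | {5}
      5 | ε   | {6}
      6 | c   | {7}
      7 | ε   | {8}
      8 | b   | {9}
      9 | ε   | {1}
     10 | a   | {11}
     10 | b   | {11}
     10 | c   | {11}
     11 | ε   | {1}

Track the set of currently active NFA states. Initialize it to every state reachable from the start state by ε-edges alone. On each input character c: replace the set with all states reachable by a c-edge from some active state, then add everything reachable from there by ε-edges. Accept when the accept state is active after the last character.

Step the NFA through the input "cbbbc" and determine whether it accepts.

Answer: REJECT

Derivation:
S₀ = ε-closure({0}) = {0,2,10}
'c' @ 1: {1,3,4,11}  ✓accept
'b' @ 2: {5,6}
'b' @ 3: {}  — state set empty
rest 'bc' ignored (set empty)
after full input: {}  (accept=1 not in)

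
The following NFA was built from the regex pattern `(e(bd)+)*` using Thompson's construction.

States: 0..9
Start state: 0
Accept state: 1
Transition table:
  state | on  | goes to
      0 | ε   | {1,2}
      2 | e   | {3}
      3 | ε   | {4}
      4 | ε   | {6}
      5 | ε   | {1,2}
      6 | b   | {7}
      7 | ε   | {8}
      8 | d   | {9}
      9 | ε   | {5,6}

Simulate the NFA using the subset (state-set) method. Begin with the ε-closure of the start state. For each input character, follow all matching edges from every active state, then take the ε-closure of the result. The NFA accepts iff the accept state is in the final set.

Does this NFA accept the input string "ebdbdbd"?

Answer: ACCEPT

Derivation:
initial (ε-close {0}): {0,1,2}
'e' @ 1: {3,4,6}
'b' @ 2: {7,8}
'd' @ 3: {1,2,5,6,9}  [accepting]
'b' @ 4: {7,8}
'd' @ 5: {1,2,5,6,9}  [accepting]
'b' @ 6: {7,8}
'd' @ 7: {1,2,5,6,9}  [accepting]
end set {1,2,5,6,9} — state 1 in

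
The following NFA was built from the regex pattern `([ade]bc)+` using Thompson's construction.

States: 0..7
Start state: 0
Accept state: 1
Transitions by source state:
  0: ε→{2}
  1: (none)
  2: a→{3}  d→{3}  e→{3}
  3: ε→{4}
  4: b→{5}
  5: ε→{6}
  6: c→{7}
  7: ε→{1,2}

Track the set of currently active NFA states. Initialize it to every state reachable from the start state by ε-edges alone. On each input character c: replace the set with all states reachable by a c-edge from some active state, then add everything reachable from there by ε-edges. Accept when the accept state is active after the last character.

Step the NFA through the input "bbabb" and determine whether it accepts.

S₀ = ε-closure({0}) = {0,2}
'b' @ 1: {}  — dead — no transitions
rest 'babb' ignored (set empty)
final: {}; accept 1 not in set

Answer: REJECT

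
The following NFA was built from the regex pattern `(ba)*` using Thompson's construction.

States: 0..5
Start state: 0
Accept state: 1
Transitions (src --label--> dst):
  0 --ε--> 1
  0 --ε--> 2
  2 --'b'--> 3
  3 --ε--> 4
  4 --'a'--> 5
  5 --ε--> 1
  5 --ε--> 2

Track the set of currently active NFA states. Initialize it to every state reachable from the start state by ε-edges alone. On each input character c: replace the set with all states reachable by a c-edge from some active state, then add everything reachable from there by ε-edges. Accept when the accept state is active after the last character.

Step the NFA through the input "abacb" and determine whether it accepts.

initial (ε-close {0}): {0,1,2}
'a' @ 1: {}  — no active states
rest 'bacb' ignored (set empty)
final: {}; accept 1 not in set

Answer: REJECT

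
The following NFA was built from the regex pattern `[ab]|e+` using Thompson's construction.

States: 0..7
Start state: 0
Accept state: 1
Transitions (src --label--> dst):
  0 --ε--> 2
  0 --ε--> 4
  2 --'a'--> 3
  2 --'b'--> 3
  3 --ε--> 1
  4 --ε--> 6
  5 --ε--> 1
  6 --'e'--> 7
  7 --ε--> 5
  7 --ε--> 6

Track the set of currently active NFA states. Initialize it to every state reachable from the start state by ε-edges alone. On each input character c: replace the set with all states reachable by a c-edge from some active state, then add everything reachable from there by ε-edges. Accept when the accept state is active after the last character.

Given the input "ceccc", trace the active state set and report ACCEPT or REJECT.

start: ε-closure({0}) = {0,2,4,6}
'c' @ 1: {}  — state set empty
rest 'eccc' ignored (set empty)
end set {} — state 1 not in

Answer: REJECT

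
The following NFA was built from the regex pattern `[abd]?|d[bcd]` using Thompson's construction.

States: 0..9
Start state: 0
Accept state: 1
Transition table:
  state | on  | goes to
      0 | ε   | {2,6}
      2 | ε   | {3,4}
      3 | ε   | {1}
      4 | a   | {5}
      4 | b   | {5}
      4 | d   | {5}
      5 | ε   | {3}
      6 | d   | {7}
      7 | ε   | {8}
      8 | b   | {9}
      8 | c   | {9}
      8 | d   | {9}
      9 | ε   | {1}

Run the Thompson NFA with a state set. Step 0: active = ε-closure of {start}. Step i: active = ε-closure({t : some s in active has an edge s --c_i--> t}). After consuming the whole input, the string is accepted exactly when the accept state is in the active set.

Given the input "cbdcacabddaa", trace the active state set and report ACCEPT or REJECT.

Answer: REJECT

Steps:
initial (ε-close {0}): {0,1,2,3,4,6}
'c' @ 1: {}  — state set empty
rest 'bdcacabddaa' ignored (set empty)
end set {} — state 1 not in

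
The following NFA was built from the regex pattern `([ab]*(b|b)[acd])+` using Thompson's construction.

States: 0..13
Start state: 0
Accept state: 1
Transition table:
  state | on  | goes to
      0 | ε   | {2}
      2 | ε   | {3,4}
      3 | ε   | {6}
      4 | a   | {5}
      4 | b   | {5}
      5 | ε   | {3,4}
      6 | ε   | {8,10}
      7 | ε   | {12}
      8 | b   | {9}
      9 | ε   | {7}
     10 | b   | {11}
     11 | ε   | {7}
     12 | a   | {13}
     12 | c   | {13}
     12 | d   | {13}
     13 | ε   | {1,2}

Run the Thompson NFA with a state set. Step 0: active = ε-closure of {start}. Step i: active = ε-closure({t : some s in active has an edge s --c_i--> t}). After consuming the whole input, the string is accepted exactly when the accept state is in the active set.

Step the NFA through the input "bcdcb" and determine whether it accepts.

Answer: REJECT

Trace:
initial (ε-close {0}): {0,2,3,4,6,8,10}
'b' @ 1: {3,4,5,6,7,8,9,10,11,12}
'c' @ 2: {1,2,3,4,6,8,10,13}  ✓accept
'd' @ 3: {}  — dead — no transitions
rest 'cb' ignored (set empty)
final: {}; accept 1 not in set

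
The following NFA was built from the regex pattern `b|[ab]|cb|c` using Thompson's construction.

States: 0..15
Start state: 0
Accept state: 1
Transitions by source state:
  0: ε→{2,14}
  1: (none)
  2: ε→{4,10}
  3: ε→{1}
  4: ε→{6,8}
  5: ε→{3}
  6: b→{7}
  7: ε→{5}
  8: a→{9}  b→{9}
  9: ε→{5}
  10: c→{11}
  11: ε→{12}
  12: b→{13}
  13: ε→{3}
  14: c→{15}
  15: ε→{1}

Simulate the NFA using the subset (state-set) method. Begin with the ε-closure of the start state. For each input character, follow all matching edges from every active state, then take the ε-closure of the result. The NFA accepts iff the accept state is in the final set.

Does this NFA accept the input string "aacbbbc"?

initial (ε-close {0}): {0,2,4,6,8,10,14}
'a' @ 1: {1,3,5,9}  [accepting]
'a' @ 2: {}  — state set empty
rest 'cbbbc' ignored (set empty)
after full input: {}  (accept=1 not in)

Answer: REJECT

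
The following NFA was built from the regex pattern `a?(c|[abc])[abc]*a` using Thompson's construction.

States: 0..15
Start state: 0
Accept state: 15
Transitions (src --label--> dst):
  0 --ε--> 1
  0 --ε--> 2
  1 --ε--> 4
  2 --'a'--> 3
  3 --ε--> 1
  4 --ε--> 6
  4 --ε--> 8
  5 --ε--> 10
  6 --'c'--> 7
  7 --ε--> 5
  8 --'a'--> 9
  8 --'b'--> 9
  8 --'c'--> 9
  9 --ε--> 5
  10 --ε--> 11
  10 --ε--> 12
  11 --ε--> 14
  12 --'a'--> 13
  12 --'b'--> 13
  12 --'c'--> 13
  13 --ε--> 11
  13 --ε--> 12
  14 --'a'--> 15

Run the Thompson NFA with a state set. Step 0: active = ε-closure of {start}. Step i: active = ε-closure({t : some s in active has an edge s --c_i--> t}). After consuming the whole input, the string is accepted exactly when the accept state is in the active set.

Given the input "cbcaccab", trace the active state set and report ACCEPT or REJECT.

initial (ε-close {0}): {0,1,2,4,6,8}
'c' @ 1: {5,7,9,10,11,12,14}
'b' @ 2: {11,12,13,14}
'c' @ 3: {11,12,13,14}
'a' @ 4: {11,12,13,14,15}  [accepting]
'c' @ 5: {11,12,13,14}
'c' @ 6: {11,12,13,14}
'a' @ 7: {11,12,13,14,15}  [accepting]
'b' @ 8: {11,12,13,14}
end set {11,12,13,14} — state 15 not in

Answer: REJECT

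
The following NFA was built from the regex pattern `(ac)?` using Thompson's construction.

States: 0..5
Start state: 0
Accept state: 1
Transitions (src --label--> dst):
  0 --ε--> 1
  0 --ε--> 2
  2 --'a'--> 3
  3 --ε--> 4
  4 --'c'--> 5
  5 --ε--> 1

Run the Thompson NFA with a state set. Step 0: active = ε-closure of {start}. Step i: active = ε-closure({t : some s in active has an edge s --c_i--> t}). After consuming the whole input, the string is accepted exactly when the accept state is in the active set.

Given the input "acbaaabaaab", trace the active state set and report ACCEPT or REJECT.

Answer: REJECT

Trace:
initial (ε-close {0}): {0,1,2}
'a' @ 1: {3,4}
'c' @ 2: {1,5}  (accept∈set)
'b' @ 3: {}  — no active states
rest 'aaabaaab' ignored (set empty)
after full input: {}  (accept=1 not in)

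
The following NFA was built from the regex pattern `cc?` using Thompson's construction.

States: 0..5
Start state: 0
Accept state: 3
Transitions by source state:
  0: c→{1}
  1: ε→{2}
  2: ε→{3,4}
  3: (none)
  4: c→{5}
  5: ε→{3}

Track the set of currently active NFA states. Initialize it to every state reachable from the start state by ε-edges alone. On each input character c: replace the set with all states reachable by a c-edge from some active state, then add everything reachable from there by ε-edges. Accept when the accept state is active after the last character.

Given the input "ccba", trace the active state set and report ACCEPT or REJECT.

start: ε-closure({0}) = {0}
'c' @ 1: {1,2,3,4}  (accept∈set)
'c' @ 2: {3,5}  (accept∈set)
'b' @ 3: {}  — state set empty
rest 'a' ignored (set empty)
final: {}; accept 3 not in set

Answer: REJECT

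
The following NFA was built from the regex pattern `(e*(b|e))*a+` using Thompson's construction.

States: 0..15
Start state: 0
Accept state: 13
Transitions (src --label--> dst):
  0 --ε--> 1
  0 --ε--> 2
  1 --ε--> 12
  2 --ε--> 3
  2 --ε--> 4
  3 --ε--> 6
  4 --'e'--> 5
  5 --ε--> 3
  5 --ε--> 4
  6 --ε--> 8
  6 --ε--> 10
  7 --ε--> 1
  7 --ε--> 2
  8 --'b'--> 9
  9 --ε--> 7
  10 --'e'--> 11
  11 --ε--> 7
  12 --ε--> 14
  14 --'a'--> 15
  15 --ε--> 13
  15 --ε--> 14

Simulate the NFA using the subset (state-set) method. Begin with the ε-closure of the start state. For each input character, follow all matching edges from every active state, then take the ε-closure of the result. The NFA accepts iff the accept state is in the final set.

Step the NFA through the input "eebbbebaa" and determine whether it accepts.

start: ε-closure({0}) = {0,1,2,3,4,6,8,10,12,14}
'e' @ 1: {1,2,3,4,5,6,7,8,10,11,12,14}
'e' @ 2: {1,2,3,4,5,6,7,8,10,11,12,14}
'b' @ 3: {1,2,3,4,6,7,8,9,10,12,14}
'b' @ 4: {1,2,3,4,6,7,8,9,10,12,14}
'b' @ 5: {1,2,3,4,6,7,8,9,10,12,14}
'e' @ 6: {1,2,3,4,5,6,7,8,10,11,12,14}
'b' @ 7: {1,2,3,4,6,7,8,9,10,12,14}
'a' @ 8: {13,14,15}  [accepting]
'a' @ 9: {13,14,15}  [accepting]
after full input: {13,14,15}  (accept=13 in)

Answer: ACCEPT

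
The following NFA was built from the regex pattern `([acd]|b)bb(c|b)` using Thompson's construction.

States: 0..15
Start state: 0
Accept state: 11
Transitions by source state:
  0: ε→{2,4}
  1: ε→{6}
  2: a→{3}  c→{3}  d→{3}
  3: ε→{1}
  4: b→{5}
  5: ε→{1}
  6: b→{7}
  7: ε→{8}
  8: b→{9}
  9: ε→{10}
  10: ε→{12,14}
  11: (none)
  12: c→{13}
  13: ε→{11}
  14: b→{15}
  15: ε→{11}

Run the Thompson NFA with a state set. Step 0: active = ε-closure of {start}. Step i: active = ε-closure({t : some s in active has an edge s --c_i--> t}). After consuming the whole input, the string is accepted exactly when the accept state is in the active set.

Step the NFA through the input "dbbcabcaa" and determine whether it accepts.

S₀ = ε-closure({0}) = {0,2,4}
'd' @ 1: {1,3,6}
'b' @ 2: {7,8}
'b' @ 3: {9,10,12,14}
'c' @ 4: {11,13}  ✓accept
'a' @ 5: {}  — dead — no transitions
rest 'bcaa' ignored (set empty)
end set {} — state 11 not in

Answer: REJECT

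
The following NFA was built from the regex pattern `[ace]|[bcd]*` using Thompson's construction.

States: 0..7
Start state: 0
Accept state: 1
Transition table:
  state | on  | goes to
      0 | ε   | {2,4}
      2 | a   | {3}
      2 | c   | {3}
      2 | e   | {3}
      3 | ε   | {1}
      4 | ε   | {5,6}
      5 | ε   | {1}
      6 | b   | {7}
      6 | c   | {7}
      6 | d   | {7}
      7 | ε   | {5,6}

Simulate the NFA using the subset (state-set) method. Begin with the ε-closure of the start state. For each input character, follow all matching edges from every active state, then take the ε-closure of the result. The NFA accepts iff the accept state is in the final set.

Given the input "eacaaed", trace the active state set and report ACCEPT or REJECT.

Answer: REJECT

Steps:
S₀ = ε-closure({0}) = {0,1,2,4,5,6}
'e' @ 1: {1,3}  ✓accept
'a' @ 2: {}  — state set empty
rest 'caaed' ignored (set empty)
after full input: {}  (accept=1 not in)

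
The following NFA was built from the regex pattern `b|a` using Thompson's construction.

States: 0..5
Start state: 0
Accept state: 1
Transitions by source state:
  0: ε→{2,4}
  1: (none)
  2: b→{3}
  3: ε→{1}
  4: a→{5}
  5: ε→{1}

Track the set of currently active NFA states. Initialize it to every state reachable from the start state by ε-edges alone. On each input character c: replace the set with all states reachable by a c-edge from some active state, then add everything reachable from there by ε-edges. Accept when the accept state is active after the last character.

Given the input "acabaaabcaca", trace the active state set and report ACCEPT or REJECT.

initial (ε-close {0}): {0,2,4}
'a' @ 1: {1,5}  [accepting]
'c' @ 2: {}  — dead — no transitions
rest 'abaaabcaca' ignored (set empty)
end set {} — state 1 not in

Answer: REJECT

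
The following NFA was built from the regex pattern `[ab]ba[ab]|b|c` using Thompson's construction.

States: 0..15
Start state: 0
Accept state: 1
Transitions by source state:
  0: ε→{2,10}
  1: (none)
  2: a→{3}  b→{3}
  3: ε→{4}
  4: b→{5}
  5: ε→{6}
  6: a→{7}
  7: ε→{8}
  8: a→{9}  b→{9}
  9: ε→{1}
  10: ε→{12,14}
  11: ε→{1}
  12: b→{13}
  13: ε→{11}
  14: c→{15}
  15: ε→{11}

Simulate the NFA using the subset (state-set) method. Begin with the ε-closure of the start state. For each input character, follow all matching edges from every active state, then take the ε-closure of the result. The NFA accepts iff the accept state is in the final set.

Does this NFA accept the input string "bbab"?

initial (ε-close {0}): {0,2,10,12,14}
'b' @ 1: {1,3,4,11,13}  [accepting]
'b' @ 2: {5,6}
'a' @ 3: {7,8}
'b' @ 4: {1,9}  [accepting]
end set {1,9} — state 1 in

Answer: ACCEPT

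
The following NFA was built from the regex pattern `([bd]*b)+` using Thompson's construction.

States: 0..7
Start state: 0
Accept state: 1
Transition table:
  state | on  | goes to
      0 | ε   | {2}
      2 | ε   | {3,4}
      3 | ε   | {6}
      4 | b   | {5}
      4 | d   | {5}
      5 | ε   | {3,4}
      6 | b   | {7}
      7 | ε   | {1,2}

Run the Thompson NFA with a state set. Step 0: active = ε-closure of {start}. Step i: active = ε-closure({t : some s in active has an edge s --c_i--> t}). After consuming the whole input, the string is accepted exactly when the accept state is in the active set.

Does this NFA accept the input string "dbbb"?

S₀ = ε-closure({0}) = {0,2,3,4,6}
'd' @ 1: {3,4,5,6}
'b' @ 2: {1,2,3,4,5,6,7}  ✓accept
'b' @ 3: {1,2,3,4,5,6,7}  ✓accept
'b' @ 4: {1,2,3,4,5,6,7}  ✓accept
after full input: {1,2,3,4,5,6,7}  (accept=1 in)

Answer: ACCEPT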